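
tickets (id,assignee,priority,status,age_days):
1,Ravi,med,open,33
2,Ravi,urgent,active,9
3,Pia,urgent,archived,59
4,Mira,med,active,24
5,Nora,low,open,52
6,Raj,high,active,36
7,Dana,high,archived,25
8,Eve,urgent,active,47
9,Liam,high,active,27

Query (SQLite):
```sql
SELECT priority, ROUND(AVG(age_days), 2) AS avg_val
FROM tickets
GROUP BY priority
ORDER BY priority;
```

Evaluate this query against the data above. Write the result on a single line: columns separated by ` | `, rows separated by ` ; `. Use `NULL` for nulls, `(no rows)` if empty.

Partition tickets by priority; compute ROUND(AVG(age_days), 2) within each group.
  high: ids {6, 7, 9} → ROUND(AVG(age_days), 2)=29.33
  low: ids {5} → ROUND(AVG(age_days), 2)=52
  med: ids {1, 4} → ROUND(AVG(age_days), 2)=28.5
  urgent: ids {2, 3, 8} → ROUND(AVG(age_days), 2)=38.33

high | 29.33 ; low | 52 ; med | 28.5 ; urgent | 38.33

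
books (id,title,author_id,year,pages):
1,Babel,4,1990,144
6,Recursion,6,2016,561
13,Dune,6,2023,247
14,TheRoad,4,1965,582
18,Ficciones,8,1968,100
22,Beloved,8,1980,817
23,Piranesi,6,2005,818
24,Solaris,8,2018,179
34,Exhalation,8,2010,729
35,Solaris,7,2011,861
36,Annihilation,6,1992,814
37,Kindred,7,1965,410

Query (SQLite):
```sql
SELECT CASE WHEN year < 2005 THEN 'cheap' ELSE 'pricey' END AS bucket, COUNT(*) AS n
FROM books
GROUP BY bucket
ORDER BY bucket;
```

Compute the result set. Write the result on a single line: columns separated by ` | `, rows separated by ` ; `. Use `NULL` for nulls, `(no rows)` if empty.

cheap | 6 ; pricey | 6

Bucket rows by year < 2005 → 'cheap' else 'pricey'; count each bucket.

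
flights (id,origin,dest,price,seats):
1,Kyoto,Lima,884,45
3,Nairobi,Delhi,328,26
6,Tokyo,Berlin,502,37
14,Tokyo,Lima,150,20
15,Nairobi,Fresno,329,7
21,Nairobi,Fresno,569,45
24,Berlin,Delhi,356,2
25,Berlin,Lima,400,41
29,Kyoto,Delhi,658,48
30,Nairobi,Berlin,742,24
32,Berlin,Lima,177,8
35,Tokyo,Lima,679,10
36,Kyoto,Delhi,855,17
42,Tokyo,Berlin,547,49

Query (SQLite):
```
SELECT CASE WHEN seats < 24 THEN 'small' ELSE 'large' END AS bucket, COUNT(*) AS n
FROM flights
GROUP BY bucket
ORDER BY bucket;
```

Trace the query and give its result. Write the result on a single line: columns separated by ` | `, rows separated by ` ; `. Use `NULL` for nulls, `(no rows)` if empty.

Bucket rows by seats < 24 → 'small' else 'large'; count each bucket.

large | 8 ; small | 6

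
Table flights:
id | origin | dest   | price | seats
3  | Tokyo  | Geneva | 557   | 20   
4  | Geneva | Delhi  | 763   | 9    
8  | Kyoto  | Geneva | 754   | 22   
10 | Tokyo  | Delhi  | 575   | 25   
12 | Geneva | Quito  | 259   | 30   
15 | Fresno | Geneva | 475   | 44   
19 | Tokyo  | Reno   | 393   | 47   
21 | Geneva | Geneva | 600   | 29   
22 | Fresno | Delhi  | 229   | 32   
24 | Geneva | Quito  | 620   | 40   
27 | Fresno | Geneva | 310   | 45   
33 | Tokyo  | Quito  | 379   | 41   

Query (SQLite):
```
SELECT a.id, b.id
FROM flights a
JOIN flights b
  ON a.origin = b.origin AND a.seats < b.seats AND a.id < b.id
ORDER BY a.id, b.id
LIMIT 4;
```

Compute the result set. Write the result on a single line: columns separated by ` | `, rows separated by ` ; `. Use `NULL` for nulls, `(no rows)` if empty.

3 | 10 ; 3 | 19 ; 3 | 33 ; 4 | 12

Pairs (a,b) with same origin, a.seats < b.seats, a.id < b.id.
origin groups: Fresno:{15,22,27} Geneva:{4,12,21,24} Kyoto:{8} Tokyo:{3,10,19,33}
Ordered by (a.id, b.id); first 4.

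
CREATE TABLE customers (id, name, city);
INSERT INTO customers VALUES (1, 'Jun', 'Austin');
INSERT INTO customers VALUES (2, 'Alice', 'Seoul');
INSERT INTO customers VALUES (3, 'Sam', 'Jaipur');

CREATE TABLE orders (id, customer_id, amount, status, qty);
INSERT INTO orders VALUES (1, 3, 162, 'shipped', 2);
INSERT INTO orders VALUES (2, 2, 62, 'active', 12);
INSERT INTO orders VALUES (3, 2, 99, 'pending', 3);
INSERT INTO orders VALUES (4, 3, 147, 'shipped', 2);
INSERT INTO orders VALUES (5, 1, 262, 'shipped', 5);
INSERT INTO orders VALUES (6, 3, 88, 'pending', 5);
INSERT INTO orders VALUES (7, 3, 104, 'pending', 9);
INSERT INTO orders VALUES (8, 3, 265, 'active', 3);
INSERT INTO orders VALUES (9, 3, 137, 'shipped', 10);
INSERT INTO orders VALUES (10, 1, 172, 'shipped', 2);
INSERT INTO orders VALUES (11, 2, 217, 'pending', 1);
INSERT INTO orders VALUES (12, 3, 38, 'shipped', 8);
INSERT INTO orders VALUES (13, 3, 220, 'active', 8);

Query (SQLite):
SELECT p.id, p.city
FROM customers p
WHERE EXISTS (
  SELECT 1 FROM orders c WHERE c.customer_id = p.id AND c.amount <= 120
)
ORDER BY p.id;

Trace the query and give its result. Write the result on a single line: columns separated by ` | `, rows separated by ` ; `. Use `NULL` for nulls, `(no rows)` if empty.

For each customers row, check whether any orders with matching customer_id has amount <= 120.
Keep rows where that is true.

2 | Seoul ; 3 | Jaipur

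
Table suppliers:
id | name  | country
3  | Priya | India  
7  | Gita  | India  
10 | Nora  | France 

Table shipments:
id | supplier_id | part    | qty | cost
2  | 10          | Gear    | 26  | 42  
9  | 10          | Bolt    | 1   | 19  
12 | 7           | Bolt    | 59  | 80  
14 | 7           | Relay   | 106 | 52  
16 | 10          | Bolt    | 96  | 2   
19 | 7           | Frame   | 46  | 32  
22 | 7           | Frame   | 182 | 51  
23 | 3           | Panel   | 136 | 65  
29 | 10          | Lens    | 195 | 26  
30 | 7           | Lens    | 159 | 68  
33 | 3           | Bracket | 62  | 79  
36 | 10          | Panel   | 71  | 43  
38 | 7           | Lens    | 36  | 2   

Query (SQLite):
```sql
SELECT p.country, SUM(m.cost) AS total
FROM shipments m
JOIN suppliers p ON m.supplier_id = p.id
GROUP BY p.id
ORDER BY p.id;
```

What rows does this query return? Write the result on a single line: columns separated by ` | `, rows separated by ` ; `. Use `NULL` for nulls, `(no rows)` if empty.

India | 144 ; India | 285 ; France | 132

Join each shipments row to its suppliers via supplier_id.
Group joined rows by suppliers.id; compute SUM(m.cost) per group.
  3: ids {23, 33} → SUM(m.cost)=144
  7: ids {12, 14, 19, 22, 30, 38} → SUM(m.cost)=285
  10: ids {2, 9, 16, 29, 36} → SUM(m.cost)=132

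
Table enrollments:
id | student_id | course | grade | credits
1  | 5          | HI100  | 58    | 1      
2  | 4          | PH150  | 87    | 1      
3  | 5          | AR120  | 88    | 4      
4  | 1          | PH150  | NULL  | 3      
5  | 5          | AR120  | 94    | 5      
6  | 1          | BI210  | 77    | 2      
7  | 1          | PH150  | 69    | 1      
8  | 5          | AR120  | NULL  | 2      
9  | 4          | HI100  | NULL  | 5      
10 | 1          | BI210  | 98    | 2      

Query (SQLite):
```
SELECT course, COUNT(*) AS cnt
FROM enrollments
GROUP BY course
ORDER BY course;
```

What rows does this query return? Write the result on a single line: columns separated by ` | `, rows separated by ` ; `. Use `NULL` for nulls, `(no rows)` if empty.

Partition enrollments by course; compute COUNT(*) within each group.
  AR120: ids {3, 5, 8} → COUNT(*)=3
  BI210: ids {6, 10} → COUNT(*)=2
  HI100: ids {1, 9} → COUNT(*)=2
  PH150: ids {2, 4, 7} → COUNT(*)=3

AR120 | 3 ; BI210 | 2 ; HI100 | 2 ; PH150 | 3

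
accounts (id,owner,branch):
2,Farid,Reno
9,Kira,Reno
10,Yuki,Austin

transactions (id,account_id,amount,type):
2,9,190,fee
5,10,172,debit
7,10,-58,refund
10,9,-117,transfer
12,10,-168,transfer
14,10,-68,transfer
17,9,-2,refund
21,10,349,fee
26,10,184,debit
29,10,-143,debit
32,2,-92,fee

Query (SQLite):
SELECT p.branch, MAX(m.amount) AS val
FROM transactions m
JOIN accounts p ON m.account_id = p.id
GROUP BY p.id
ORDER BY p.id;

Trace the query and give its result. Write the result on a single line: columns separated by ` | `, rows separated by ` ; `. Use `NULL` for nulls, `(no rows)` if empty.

Reno | -92 ; Reno | 190 ; Austin | 349

Join each transactions row to its accounts via account_id.
Group joined rows by accounts.id; compute MAX(m.amount) per group.
  2: ids {32} → MAX(m.amount)=-92
  9: ids {2, 10, 17} → MAX(m.amount)=190
  10: ids {5, 7, 12, 14, 21, 26, 29} → MAX(m.amount)=349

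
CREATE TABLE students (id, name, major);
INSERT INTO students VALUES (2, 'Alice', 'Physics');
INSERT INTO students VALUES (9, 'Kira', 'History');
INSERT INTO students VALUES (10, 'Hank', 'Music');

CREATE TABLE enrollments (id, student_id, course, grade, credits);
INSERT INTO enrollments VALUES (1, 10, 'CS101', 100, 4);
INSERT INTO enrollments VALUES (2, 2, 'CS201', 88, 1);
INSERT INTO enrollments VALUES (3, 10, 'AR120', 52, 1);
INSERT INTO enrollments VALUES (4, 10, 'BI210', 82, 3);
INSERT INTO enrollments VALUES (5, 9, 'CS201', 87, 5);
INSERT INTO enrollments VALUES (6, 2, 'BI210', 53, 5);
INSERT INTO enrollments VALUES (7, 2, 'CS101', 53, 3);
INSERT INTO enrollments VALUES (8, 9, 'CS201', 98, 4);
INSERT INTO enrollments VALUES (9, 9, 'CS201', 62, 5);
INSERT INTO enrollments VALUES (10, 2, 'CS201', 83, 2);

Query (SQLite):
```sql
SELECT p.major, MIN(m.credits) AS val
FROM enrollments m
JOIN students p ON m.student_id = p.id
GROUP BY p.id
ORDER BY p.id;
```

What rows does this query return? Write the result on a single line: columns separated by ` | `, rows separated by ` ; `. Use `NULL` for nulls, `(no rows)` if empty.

Join each enrollments row to its students via student_id.
Group joined rows by students.id; compute MIN(m.credits) per group.
  2: ids {2, 6, 7, 10} → MIN(m.credits)=1
  9: ids {5, 8, 9} → MIN(m.credits)=4
  10: ids {1, 3, 4} → MIN(m.credits)=1

Physics | 1 ; History | 4 ; Music | 1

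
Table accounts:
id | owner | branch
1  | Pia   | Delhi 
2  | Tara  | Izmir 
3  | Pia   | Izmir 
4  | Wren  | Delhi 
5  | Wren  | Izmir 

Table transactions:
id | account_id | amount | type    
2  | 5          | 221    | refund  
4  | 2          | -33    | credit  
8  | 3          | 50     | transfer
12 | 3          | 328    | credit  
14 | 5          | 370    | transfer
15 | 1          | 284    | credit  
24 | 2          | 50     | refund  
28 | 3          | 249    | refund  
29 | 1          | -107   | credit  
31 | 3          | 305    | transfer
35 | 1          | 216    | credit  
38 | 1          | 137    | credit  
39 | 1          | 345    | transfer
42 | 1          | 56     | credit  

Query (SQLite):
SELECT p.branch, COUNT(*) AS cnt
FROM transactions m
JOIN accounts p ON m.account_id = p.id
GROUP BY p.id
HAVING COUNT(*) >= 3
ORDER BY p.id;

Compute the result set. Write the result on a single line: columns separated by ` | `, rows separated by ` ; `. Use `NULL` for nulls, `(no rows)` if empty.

Delhi | 6 ; Izmir | 4

Join each transactions row to its accounts via account_id.
Group joined rows by accounts.id; compute COUNT(*) per group.
HAVING: keep groups with count ≥ 3.
  1: ids {15, 29, 35, 38, 39, 42} → COUNT(*)=6
  2: ids {4, 24} → COUNT(*)=2
  3: ids {8, 12, 28, 31} → COUNT(*)=4
  5: ids {2, 14} → COUNT(*)=2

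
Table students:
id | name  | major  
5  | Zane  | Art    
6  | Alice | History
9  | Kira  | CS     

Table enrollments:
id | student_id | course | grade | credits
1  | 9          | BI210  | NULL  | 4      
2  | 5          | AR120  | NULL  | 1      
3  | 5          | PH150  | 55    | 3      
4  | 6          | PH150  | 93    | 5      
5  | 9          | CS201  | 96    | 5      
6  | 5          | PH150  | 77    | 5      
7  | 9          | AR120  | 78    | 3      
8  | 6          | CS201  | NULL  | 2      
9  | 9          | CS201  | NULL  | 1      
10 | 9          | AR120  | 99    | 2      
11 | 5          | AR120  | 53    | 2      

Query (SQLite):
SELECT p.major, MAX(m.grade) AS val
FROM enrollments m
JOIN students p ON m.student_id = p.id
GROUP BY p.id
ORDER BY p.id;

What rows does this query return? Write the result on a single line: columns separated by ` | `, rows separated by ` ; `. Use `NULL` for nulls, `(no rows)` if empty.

Art | 77 ; History | 93 ; CS | 99

Join each enrollments row to its students via student_id.
Group joined rows by students.id; compute MAX(m.grade) per group.
  5: ids {2, 3, 6, 11} → MAX(m.grade)=77
  6: ids {4, 8} → MAX(m.grade)=93
  9: ids {1, 5, 7, 9, 10} → MAX(m.grade)=99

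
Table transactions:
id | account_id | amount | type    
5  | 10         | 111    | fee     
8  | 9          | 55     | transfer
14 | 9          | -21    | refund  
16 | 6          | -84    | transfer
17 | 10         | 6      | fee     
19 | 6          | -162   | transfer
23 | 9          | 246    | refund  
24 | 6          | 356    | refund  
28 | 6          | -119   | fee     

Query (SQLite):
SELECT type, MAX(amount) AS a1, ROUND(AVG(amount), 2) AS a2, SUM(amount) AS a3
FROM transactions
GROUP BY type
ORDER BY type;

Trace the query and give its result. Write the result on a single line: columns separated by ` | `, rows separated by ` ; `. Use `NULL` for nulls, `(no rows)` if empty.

fee | 111 | -0.67 | -2 ; refund | 356 | 193.67 | 581 ; transfer | 55 | -63.67 | -191

Group transactions by type.
Per group compute: MAX(amount), ROUND(AVG(amount), 2), SUM(amount).
  fee: ids {5, 17, 28} → MAX(amount)=111, ROUND(AVG(amount), 2)=-0.67, SUM(amount)=-2
  refund: ids {14, 23, 24} → MAX(amount)=356, ROUND(AVG(amount), 2)=193.67, SUM(amount)=581
  transfer: ids {8, 16, 19} → MAX(amount)=55, ROUND(AVG(amount), 2)=-63.67, SUM(amount)=-191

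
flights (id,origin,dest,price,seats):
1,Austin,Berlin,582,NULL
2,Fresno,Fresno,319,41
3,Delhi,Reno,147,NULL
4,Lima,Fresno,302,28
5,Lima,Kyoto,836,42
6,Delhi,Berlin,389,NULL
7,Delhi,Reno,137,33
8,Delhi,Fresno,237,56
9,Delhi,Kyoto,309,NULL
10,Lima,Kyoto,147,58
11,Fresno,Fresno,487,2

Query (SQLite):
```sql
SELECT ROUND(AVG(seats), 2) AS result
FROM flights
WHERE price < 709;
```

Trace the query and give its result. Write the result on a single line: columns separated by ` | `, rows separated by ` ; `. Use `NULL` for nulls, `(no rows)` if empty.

Rows where price < 709 → seats values: [NULL, 41, NULL, 28, NULL, 33, 56, NULL, 58, 2].
AVG = 218 / 6 (rounded to 2 dp).

36.33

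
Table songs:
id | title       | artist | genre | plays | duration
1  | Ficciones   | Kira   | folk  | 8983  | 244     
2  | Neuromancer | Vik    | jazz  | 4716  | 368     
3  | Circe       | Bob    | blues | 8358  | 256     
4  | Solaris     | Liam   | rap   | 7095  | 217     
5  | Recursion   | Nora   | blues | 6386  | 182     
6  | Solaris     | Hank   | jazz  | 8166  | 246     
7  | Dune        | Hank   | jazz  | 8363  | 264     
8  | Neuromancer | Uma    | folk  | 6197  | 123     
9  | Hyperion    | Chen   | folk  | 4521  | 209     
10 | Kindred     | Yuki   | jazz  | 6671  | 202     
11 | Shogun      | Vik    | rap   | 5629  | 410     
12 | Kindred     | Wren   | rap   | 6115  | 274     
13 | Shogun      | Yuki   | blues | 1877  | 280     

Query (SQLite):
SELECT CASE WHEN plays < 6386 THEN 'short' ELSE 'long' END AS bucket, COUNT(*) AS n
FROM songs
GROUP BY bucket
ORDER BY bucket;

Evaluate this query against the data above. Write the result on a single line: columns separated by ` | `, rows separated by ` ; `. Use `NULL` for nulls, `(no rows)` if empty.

long | 7 ; short | 6

Bucket rows by plays < 6386 → 'short' else 'long'; count each bucket.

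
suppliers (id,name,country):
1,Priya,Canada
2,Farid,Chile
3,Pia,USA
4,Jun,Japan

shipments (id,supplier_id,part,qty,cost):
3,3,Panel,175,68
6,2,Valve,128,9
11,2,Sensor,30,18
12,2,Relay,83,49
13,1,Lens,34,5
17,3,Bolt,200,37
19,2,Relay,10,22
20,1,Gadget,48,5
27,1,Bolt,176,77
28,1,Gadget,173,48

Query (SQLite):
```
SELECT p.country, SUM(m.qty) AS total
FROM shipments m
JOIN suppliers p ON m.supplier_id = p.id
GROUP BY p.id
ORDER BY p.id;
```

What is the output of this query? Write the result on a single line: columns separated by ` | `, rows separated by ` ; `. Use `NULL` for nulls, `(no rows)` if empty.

Canada | 431 ; Chile | 251 ; USA | 375

Join each shipments row to its suppliers via supplier_id.
Group joined rows by suppliers.id; compute SUM(m.qty) per group.
  1: ids {13, 20, 27, 28} → SUM(m.qty)=431
  2: ids {6, 11, 12, 19} → SUM(m.qty)=251
  3: ids {3, 17} → SUM(m.qty)=375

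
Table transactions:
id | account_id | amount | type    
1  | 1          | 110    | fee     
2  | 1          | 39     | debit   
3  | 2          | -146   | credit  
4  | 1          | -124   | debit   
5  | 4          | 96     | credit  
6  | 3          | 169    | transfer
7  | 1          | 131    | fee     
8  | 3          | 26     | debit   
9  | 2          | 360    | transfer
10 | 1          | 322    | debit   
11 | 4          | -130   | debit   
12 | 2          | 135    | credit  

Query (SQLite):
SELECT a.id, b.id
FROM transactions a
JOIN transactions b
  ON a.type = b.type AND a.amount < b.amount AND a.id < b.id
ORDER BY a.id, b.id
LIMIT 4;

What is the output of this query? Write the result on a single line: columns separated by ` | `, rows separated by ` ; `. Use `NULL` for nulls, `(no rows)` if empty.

1 | 7 ; 2 | 10 ; 3 | 5 ; 3 | 12

Pairs (a,b) with same type, a.amount < b.amount, a.id < b.id.
type groups: credit:{3,5,12} debit:{2,4,8,10,11} fee:{1,7} transfer:{6,9}
Ordered by (a.id, b.id); first 4.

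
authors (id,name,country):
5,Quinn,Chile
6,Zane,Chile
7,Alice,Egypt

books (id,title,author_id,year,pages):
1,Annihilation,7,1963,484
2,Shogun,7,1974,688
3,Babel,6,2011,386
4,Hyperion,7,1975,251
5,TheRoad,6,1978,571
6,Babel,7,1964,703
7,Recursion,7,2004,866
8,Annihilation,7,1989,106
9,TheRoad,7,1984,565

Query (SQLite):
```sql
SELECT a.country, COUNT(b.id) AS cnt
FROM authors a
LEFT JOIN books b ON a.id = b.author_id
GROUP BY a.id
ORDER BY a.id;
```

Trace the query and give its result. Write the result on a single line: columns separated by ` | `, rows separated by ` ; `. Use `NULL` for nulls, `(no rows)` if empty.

LEFT JOIN keeps every authors row; unmatched ones get NULL for books columns.
Group by authors.id and compute COUNT(b.id). COUNT(col) of an all-NULL group is 0.
  5: ids {—} → COUNT(b.id)=0
  6: ids {3, 5} → COUNT(b.id)=2
  7: ids {1, 2, 4, 6, 7, 8, 9} → COUNT(b.id)=7

Chile | 0 ; Chile | 2 ; Egypt | 7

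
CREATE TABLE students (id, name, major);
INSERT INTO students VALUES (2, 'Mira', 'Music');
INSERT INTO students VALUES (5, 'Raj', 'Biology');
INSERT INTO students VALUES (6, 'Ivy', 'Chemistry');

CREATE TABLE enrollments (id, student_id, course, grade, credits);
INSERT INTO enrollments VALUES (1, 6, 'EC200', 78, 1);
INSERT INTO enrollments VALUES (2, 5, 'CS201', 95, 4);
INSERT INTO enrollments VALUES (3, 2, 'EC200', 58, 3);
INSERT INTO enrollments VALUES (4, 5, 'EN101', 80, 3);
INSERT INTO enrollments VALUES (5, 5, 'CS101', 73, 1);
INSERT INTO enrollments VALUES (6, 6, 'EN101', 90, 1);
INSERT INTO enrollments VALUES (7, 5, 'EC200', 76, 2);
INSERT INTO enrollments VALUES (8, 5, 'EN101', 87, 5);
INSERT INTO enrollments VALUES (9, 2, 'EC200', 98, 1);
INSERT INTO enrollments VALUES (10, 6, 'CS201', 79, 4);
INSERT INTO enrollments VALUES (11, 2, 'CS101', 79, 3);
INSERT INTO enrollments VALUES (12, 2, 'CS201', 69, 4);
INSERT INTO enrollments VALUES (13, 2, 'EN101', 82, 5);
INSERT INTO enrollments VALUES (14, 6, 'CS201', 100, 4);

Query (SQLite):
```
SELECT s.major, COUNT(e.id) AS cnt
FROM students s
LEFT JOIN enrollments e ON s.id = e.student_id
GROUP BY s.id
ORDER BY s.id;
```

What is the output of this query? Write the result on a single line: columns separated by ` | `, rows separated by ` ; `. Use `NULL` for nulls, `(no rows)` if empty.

Music | 5 ; Biology | 5 ; Chemistry | 4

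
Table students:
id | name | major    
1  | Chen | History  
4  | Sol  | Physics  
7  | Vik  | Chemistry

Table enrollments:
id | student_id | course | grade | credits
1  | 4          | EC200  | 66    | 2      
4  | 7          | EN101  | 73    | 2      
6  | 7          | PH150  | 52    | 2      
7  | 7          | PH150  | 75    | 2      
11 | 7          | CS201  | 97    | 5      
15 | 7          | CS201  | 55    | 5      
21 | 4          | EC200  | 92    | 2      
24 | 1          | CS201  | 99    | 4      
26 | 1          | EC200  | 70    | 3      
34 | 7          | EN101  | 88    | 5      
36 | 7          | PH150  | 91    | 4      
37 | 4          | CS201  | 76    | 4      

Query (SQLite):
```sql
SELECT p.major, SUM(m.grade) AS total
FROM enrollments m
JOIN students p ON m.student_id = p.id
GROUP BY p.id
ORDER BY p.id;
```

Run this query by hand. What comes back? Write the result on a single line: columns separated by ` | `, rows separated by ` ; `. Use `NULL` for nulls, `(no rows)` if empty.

History | 169 ; Physics | 234 ; Chemistry | 531

Join each enrollments row to its students via student_id.
Group joined rows by students.id; compute SUM(m.grade) per group.
  1: ids {24, 26} → SUM(m.grade)=169
  4: ids {1, 21, 37} → SUM(m.grade)=234
  7: ids {4, 6, 7, 11, 15, 34, 36} → SUM(m.grade)=531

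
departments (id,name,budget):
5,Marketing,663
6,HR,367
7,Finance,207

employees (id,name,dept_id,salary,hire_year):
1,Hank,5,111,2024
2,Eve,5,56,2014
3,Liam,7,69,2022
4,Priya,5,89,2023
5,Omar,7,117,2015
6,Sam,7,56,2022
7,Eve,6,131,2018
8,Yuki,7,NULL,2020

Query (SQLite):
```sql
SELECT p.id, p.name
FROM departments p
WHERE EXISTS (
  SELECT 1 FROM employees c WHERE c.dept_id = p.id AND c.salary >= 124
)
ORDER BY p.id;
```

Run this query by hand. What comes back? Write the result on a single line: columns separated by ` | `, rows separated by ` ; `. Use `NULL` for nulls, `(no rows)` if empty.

For each departments row, check whether any employees with matching dept_id has salary >= 124.
Keep rows where that is true.

6 | HR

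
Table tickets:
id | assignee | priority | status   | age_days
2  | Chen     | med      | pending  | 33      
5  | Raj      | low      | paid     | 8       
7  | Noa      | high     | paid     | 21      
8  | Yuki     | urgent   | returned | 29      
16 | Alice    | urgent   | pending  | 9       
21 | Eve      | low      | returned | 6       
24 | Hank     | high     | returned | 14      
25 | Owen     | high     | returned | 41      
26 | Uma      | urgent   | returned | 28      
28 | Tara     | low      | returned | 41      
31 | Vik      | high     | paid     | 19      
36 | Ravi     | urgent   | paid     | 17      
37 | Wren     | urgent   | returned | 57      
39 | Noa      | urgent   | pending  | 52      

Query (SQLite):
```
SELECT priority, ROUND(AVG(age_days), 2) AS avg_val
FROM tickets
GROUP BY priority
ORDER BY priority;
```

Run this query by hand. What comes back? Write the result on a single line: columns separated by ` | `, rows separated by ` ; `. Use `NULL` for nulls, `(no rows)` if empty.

Partition tickets by priority; compute ROUND(AVG(age_days), 2) within each group.
  high: ids {7, 24, 25, 31} → ROUND(AVG(age_days), 2)=23.75
  low: ids {5, 21, 28} → ROUND(AVG(age_days), 2)=18.33
  med: ids {2} → ROUND(AVG(age_days), 2)=33
  urgent: ids {8, 16, 26, 36, 37, 39} → ROUND(AVG(age_days), 2)=32

high | 23.75 ; low | 18.33 ; med | 33 ; urgent | 32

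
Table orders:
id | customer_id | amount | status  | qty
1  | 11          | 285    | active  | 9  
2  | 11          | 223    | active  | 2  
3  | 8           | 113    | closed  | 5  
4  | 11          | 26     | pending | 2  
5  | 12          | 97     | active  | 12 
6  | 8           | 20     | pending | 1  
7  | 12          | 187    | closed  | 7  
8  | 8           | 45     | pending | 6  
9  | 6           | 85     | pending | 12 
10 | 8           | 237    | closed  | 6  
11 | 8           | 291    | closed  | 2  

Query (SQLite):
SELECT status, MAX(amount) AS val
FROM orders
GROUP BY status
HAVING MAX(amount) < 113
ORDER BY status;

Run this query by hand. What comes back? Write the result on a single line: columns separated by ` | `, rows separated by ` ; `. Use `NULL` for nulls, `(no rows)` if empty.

pending | 85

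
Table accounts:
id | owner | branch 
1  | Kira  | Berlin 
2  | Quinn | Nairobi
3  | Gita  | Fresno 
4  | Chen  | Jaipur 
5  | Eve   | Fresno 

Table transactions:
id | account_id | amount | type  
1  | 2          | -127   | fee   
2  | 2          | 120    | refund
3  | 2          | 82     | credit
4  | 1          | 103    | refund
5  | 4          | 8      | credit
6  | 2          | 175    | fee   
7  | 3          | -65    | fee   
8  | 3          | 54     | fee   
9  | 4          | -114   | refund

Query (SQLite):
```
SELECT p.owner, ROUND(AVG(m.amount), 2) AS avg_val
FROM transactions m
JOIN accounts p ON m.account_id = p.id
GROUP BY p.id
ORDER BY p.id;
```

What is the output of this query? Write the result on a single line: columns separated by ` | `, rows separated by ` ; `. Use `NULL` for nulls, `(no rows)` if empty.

Kira | 103 ; Quinn | 62.5 ; Gita | -5.5 ; Chen | -53

Join each transactions row to its accounts via account_id.
Group joined rows by accounts.id; compute ROUND(AVG(m.amount), 2) per group.
  1: ids {4} → ROUND(AVG(m.amount), 2)=103
  2: ids {1, 2, 3, 6} → ROUND(AVG(m.amount), 2)=62.5
  3: ids {7, 8} → ROUND(AVG(m.amount), 2)=-5.5
  4: ids {5, 9} → ROUND(AVG(m.amount), 2)=-53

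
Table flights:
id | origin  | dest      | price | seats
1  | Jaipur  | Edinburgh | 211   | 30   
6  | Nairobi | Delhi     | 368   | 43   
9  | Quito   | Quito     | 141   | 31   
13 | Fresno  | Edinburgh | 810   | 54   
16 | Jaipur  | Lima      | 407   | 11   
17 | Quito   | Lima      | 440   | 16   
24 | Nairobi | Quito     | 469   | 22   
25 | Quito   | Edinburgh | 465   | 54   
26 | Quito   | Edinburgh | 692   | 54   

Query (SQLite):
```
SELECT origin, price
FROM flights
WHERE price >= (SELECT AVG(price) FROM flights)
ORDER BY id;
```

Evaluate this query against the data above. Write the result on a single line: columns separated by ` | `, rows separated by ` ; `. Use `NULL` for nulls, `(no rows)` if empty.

Fresno | 810 ; Nairobi | 469 ; Quito | 465 ; Quito | 692

Scalar subquery: AVG(price) over all flights rows = 444.777778 (≈; comparison uses full precision).
Keep rows where price >= that value.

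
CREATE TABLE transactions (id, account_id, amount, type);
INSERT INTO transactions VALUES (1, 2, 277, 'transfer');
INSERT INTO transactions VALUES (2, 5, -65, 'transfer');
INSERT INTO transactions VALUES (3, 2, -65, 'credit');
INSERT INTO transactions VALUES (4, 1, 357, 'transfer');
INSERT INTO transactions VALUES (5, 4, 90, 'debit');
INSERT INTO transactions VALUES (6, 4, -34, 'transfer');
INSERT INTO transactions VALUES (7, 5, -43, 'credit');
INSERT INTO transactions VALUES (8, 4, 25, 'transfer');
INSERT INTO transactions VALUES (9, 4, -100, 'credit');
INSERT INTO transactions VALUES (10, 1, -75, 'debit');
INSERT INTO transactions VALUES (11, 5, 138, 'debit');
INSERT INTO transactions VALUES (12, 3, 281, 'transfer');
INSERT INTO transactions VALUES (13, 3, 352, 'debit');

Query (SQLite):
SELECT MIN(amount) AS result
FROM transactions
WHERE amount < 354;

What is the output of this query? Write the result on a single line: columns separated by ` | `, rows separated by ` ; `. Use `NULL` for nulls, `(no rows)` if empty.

-100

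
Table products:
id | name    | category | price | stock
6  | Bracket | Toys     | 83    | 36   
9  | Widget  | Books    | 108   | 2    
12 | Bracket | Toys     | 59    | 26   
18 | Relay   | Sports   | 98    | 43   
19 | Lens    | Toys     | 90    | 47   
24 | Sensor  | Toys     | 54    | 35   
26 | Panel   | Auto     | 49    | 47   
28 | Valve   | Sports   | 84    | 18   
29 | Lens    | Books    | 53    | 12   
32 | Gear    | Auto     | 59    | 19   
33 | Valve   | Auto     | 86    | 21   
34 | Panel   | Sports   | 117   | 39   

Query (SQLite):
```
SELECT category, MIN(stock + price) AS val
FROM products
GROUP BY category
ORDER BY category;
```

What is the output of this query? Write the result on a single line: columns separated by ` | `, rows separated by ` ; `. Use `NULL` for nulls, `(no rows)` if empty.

Auto | 78 ; Books | 65 ; Sports | 102 ; Toys | 85

For each row compute stock + price.
Group by category; take MIN of the expression per group.
  Auto: ids {26, 32, 33} → MIN(stock + price)=78
  Books: ids {9, 29} → MIN(stock + price)=65
  Sports: ids {18, 28, 34} → MIN(stock + price)=102
  Toys: ids {6, 12, 19, 24} → MIN(stock + price)=85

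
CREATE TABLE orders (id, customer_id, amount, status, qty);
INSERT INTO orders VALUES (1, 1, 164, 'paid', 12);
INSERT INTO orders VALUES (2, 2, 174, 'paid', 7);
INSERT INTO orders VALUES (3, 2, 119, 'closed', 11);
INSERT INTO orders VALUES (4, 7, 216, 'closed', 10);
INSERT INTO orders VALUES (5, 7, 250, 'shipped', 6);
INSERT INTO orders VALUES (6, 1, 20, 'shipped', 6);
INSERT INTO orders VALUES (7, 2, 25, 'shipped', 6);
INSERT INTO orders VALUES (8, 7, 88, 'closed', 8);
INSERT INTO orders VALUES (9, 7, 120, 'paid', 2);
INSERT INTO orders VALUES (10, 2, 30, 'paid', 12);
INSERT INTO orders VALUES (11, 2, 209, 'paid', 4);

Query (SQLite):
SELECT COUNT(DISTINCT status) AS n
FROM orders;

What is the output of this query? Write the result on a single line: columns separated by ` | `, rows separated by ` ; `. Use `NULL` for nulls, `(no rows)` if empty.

3

Count distinct non-NULL status values.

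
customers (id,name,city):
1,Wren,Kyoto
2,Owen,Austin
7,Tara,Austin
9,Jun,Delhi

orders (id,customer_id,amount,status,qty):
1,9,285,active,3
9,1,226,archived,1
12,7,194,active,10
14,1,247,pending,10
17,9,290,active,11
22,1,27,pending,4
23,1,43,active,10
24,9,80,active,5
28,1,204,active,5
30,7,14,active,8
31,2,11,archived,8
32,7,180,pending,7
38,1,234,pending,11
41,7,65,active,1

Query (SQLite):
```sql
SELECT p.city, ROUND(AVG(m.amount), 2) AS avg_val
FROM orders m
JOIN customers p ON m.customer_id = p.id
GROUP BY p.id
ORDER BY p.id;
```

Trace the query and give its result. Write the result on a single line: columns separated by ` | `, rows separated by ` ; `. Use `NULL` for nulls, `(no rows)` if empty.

Kyoto | 163.5 ; Austin | 11 ; Austin | 113.25 ; Delhi | 218.33

Join each orders row to its customers via customer_id.
Group joined rows by customers.id; compute ROUND(AVG(m.amount), 2) per group.
  1: ids {9, 14, 22, 23, 28, 38} → ROUND(AVG(m.amount), 2)=163.5
  2: ids {31} → ROUND(AVG(m.amount), 2)=11
  7: ids {12, 30, 32, 41} → ROUND(AVG(m.amount), 2)=113.25
  9: ids {1, 17, 24} → ROUND(AVG(m.amount), 2)=218.33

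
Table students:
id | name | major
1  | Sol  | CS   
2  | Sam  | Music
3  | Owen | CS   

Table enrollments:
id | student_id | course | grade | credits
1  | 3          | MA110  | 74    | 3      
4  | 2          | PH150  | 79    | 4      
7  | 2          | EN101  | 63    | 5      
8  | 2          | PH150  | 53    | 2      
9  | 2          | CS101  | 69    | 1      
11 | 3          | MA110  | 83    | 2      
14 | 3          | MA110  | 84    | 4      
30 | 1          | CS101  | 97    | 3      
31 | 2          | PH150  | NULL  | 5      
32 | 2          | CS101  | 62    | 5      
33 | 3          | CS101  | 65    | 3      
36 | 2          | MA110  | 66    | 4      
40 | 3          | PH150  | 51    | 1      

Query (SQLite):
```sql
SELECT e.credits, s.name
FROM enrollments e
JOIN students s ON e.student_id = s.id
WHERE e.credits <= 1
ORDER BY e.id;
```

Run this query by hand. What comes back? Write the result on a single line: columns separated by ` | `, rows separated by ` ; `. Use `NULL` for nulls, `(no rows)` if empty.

1 | Sam ; 1 | Owen

Each enrollments row matches the students row where student_id = students.id.
Then keep rows with e.credits <= 1.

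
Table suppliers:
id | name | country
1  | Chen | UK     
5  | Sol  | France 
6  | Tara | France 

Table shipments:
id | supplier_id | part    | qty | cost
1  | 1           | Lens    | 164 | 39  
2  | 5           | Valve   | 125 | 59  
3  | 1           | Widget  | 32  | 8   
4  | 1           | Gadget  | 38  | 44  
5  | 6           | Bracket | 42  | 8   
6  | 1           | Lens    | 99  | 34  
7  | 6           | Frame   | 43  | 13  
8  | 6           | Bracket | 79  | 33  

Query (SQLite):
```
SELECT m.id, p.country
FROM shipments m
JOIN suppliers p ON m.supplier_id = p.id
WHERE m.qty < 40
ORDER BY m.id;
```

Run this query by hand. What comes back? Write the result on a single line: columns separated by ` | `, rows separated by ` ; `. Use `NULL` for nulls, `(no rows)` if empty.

3 | UK ; 4 | UK

Each shipments row matches the suppliers row where supplier_id = suppliers.id.
Then keep rows with m.qty < 40.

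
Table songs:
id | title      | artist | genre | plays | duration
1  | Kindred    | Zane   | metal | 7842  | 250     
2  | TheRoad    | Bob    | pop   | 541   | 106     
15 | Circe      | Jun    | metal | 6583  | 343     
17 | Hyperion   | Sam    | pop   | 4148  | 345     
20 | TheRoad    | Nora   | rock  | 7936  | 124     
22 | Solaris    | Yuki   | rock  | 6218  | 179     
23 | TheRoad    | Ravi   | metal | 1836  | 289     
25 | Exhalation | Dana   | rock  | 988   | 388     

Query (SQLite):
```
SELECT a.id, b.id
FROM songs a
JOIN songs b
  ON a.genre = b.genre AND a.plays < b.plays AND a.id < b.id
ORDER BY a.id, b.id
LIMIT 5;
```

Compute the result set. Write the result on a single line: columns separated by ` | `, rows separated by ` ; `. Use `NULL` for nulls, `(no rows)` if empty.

2 | 17

Pairs (a,b) with same genre, a.plays < b.plays, a.id < b.id.
genre groups: metal:{1,15,23} pop:{2,17} rock:{20,22,25}
Ordered by (a.id, b.id); first 5.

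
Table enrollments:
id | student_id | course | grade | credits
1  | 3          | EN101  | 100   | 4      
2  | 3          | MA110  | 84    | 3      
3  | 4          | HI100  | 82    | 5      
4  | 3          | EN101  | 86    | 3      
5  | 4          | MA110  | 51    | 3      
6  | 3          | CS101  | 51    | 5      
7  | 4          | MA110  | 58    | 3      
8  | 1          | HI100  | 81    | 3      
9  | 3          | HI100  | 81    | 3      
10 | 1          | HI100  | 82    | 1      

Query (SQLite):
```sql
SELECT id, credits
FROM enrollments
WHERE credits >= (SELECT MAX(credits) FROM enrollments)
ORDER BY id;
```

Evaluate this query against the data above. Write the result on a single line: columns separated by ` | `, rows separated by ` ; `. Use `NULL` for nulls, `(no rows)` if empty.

Scalar subquery: MAX(credits) over all enrollments rows = 5.
Keep rows where credits >= that value.

3 | 5 ; 6 | 5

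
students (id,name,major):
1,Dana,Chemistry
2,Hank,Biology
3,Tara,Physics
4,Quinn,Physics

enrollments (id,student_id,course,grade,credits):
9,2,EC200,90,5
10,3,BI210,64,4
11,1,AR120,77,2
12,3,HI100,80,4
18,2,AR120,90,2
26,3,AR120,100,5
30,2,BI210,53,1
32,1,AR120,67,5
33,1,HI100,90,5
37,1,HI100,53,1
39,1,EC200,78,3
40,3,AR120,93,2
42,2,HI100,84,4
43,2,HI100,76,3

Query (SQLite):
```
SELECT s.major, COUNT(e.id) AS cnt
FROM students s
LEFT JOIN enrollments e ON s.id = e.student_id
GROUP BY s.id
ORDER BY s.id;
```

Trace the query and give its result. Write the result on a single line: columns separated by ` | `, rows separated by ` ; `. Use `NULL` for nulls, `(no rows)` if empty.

Chemistry | 5 ; Biology | 5 ; Physics | 4 ; Physics | 0

LEFT JOIN keeps every students row; unmatched ones get NULL for enrollments columns.
Group by students.id and compute COUNT(e.id). COUNT(col) of an all-NULL group is 0.
  1: ids {11, 32, 33, 37, 39} → COUNT(e.id)=5
  2: ids {9, 18, 30, 42, 43} → COUNT(e.id)=5
  3: ids {10, 12, 26, 40} → COUNT(e.id)=4
  4: ids {—} → COUNT(e.id)=0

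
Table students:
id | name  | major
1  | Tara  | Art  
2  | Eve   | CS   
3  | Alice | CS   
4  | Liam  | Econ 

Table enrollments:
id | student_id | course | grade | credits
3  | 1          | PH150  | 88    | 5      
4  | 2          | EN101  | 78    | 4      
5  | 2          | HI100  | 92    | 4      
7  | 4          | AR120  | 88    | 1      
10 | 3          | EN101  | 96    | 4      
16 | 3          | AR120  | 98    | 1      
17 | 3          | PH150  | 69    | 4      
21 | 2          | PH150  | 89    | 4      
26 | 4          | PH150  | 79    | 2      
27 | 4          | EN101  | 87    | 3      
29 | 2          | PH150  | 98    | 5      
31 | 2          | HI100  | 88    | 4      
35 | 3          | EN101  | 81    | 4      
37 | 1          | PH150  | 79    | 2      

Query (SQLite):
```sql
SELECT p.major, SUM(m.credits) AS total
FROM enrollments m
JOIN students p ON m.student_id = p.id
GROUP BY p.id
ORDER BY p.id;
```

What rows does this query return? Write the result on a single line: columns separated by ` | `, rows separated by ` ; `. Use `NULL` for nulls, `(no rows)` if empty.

Art | 7 ; CS | 21 ; CS | 13 ; Econ | 6

Join each enrollments row to its students via student_id.
Group joined rows by students.id; compute SUM(m.credits) per group.
  1: ids {3, 37} → SUM(m.credits)=7
  2: ids {4, 5, 21, 29, 31} → SUM(m.credits)=21
  3: ids {10, 16, 17, 35} → SUM(m.credits)=13
  4: ids {7, 26, 27} → SUM(m.credits)=6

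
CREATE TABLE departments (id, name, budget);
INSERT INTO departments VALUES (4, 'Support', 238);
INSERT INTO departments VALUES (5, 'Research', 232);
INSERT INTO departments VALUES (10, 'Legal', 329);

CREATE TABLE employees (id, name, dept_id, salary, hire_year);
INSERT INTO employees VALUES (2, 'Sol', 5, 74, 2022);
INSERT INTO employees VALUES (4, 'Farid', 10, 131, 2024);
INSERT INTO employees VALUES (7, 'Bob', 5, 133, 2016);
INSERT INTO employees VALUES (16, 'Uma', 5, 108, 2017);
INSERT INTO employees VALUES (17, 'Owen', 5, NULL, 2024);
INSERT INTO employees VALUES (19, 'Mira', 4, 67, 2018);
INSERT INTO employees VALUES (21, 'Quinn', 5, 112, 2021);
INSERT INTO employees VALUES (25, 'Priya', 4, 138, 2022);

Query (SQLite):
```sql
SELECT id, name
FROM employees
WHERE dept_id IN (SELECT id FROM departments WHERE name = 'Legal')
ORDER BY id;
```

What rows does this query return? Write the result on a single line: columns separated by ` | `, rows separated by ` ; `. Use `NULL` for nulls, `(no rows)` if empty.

Inner query: departments.id where name = 'Legal'.
Outer: keep employees rows whose dept_id is in that set.
Inner query → {10}

4 | Farid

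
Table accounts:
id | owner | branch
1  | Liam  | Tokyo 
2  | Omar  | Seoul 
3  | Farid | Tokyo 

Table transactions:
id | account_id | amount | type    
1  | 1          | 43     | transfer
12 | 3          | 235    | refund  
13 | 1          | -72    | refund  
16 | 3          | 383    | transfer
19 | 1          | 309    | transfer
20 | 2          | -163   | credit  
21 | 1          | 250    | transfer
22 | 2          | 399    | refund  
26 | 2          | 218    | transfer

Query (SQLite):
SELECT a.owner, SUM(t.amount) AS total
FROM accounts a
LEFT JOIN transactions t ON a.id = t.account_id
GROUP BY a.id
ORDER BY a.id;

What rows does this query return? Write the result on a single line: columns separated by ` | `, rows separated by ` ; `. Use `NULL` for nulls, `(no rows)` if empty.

Liam | 530 ; Omar | 454 ; Farid | 618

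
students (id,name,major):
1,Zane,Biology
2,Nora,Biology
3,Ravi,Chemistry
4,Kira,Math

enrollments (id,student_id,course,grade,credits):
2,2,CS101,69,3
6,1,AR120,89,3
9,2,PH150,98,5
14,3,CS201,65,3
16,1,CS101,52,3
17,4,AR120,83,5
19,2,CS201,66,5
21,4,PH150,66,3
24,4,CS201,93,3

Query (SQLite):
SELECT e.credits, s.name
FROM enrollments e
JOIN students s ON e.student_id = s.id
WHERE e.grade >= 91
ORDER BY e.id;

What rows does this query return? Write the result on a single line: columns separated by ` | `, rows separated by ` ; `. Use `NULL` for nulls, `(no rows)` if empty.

Each enrollments row matches the students row where student_id = students.id.
Then keep rows with e.grade >= 91.

5 | Nora ; 3 | Kira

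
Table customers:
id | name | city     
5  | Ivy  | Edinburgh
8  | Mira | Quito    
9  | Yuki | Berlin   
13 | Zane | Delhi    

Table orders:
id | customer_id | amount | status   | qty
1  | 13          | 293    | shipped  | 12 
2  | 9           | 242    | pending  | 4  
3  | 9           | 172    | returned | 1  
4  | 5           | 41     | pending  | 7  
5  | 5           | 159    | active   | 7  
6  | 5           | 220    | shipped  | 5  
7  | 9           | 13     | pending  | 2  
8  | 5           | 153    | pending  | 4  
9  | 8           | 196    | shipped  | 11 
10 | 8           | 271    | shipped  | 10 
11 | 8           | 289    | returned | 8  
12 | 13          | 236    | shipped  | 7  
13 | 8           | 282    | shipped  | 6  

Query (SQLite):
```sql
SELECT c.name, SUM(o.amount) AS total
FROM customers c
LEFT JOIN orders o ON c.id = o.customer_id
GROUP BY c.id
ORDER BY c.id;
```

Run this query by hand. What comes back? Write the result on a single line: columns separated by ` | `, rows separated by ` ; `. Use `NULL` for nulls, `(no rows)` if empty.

LEFT JOIN keeps every customers row; unmatched ones get NULL for orders columns.
Group by customers.id and compute SUM(o.amount). SUM over an all-NULL group is NULL.
  5: ids {4, 5, 6, 8} → SUM(o.amount)=573
  8: ids {9, 10, 11, 13} → SUM(o.amount)=1038
  9: ids {2, 3, 7} → SUM(o.amount)=427
  13: ids {1, 12} → SUM(o.amount)=529

Ivy | 573 ; Mira | 1038 ; Yuki | 427 ; Zane | 529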